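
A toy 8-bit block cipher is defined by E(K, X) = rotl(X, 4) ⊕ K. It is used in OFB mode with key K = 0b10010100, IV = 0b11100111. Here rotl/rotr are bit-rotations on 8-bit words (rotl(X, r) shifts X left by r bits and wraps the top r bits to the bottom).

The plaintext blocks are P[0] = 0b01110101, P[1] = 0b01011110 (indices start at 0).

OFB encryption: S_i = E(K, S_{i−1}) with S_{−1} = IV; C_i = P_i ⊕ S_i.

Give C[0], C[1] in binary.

C[0] = 0b10011111, C[1] = 0b01100100

C[0]: S = E(K, 0b11100111) = 0b11101010; 0b01110101 ⊕ 0b11101010 = 0b10011111.
C[1]: S = E(K, 0b11101010) = 0b00111010; 0b01011110 ⊕ 0b00111010 = 0b01100100.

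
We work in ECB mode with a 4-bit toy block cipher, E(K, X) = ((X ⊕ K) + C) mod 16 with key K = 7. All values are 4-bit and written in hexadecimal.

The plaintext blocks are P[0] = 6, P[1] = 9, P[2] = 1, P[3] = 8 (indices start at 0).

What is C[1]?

ECB encryption: C_i = E(K, P_i).
C[1]: E(K, 9) = A.

C[1] = A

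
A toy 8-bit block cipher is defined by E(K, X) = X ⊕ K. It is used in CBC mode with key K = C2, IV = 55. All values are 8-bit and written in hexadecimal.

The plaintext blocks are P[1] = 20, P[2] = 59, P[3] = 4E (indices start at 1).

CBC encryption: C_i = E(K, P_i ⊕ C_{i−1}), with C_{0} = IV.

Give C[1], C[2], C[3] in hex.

C[1]: P[1] ⊕ 55 = 75; E(K, 75) = B7.
C[2]: P[2] ⊕ B7 = EE; E(K, EE) = 2C.
C[3]: P[3] ⊕ 2C = 62; E(K, 62) = A0.

C[1] = B7, C[2] = 2C, C[3] = A0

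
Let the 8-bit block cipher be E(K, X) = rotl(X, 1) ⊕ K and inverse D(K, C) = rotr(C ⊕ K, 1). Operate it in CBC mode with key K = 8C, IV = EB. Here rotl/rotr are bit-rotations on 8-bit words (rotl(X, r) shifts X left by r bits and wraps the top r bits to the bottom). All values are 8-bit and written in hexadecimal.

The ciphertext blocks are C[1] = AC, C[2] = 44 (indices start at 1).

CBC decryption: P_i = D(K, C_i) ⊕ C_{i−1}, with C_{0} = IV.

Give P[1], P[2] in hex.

P[1] = FB, P[2] = C8

P[1]: D(K, AC) = 10; 10 ⊕ EB = FB.
P[2]: D(K, 44) = 64; 64 ⊕ AC = C8.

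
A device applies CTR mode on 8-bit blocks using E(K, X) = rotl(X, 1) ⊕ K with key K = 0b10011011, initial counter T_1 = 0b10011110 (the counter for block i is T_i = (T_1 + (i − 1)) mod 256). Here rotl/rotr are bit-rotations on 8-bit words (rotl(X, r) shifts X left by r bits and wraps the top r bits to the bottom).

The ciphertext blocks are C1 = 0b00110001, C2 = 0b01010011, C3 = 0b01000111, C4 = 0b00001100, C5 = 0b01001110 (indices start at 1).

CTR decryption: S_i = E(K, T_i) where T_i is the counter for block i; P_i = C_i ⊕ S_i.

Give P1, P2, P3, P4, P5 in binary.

P1 = 0b10010111, P2 = 0b11110111, P3 = 0b10011101, P4 = 0b11010100, P5 = 0b10010000

P1: T = 0b10011110, S = E(K, T) = 0b10100110; 0b00110001 ⊕ 0b10100110 = 0b10010111.
P2: T = 0b10011111, S = E(K, T) = 0b10100100; 0b01010011 ⊕ 0b10100100 = 0b11110111.
P3: T = 0b10100000, S = E(K, T) = 0b11011010; 0b01000111 ⊕ 0b11011010 = 0b10011101.
P4: T = 0b10100001, S = E(K, T) = 0b11011000; 0b00001100 ⊕ 0b11011000 = 0b11010100.
P5: T = 0b10100010, S = E(K, T) = 0b11011110; 0b01001110 ⊕ 0b11011110 = 0b10010000.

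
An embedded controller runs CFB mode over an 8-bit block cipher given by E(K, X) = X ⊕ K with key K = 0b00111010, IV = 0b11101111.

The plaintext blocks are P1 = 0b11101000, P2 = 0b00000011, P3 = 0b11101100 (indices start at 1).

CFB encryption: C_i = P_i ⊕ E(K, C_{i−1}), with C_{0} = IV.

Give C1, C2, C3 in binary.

C1 = 0b00111101, C2 = 0b00000100, C3 = 0b11010010

C1: E(K, 0b11101111) = 0b11010101; 0b11101000 ⊕ 0b11010101 = 0b00111101.
C2: E(K, 0b00111101) = 0b00000111; 0b00000011 ⊕ 0b00000111 = 0b00000100.
C3: E(K, 0b00000100) = 0b00111110; 0b11101100 ⊕ 0b00111110 = 0b11010010.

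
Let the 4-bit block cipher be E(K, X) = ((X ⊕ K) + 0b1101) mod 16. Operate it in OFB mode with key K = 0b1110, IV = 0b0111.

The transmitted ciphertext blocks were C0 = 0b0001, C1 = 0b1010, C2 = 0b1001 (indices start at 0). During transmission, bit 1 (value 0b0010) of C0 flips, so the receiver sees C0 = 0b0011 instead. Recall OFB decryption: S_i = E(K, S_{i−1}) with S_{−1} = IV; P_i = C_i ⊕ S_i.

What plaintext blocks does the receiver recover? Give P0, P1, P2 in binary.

P0 = 0b0101, P1 = 0b1111, P2 = 0b0001

Only C0 changed, to 0b0011. In OFB, a change in C_i flips the same bit in P_i only; the keystream is unaffected. Decrypting the received ciphertext:
P0: S = E(K, 0b0111) = 0b0110; 0b0011 ⊕ 0b0110 = 0b0101.
P1: S = E(K, 0b0110) = 0b0101; 0b1010 ⊕ 0b0101 = 0b1111.
P2: S = E(K, 0b0101) = 0b1000; 0b1001 ⊕ 0b1000 = 0b0001.
Blocks that differ from the original plaintext: P0.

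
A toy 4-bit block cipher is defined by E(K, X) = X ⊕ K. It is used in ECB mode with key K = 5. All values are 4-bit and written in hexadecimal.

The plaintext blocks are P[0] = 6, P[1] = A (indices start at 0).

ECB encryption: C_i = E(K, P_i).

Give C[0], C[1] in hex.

C[0] = 3, C[1] = F

C[0]: E(K, 6) = 3.
C[1]: E(K, A) = F.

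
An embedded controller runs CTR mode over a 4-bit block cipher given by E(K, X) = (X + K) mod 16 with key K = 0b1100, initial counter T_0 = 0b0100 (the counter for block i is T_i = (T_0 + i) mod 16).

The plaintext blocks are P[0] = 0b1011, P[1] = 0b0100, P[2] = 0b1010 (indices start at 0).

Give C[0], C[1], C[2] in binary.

CTR encryption: S_i = E(K, T_i) where T_i is the counter for block i; C_i = P_i ⊕ S_i.
C[0]: T = 0b0100, S = E(K, T) = 0b0000; 0b1011 ⊕ 0b0000 = 0b1011.
C[1]: T = 0b0101, S = E(K, T) = 0b0001; 0b0100 ⊕ 0b0001 = 0b0101.
C[2]: T = 0b0110, S = E(K, T) = 0b0010; 0b1010 ⊕ 0b0010 = 0b1000.

C[0] = 0b1011, C[1] = 0b0101, C[2] = 0b1000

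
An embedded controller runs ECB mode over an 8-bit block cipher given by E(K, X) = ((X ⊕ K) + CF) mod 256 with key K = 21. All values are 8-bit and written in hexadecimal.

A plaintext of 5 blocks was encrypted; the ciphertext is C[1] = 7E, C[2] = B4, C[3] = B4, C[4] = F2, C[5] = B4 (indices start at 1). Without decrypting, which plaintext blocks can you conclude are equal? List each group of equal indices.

ECB encrypts each block independently with the same key, so equal ciphertext blocks imply equal plaintext blocks.
C[2] = C[3] = C[5] = B4, so P[2] = P[3] = P[5].

P[2] = P[3] = P[5]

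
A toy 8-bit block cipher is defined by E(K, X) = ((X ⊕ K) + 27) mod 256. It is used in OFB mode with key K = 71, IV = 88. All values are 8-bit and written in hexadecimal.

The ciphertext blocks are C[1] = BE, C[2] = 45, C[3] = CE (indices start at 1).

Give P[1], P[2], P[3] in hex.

P[1] = 9E, P[2] = 3D, P[3] = FE

OFB decryption: S_i = E(K, S_{i−1}) with S_{0} = IV; P_i = C_i ⊕ S_i.
P[1]: S = E(K, 88) = 20; BE ⊕ 20 = 9E.
P[2]: S = E(K, 20) = 78; 45 ⊕ 78 = 3D.
P[3]: S = E(K, 78) = 30; CE ⊕ 30 = FE.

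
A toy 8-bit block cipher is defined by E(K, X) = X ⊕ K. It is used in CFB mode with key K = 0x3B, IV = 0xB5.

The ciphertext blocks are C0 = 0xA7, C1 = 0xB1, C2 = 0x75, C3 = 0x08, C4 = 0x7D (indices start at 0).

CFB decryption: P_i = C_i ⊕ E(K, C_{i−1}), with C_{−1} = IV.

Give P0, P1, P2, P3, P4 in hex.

P0 = 0x29, P1 = 0x2D, P2 = 0xFF, P3 = 0x46, P4 = 0x4E

P0: E(K, 0xB5) = 0x8E; 0xA7 ⊕ 0x8E = 0x29.
P1: E(K, 0xA7) = 0x9C; 0xB1 ⊕ 0x9C = 0x2D.
P2: E(K, 0xB1) = 0x8A; 0x75 ⊕ 0x8A = 0xFF.
P3: E(K, 0x75) = 0x4E; 0x08 ⊕ 0x4E = 0x46.
P4: E(K, 0x08) = 0x33; 0x7D ⊕ 0x33 = 0x4E.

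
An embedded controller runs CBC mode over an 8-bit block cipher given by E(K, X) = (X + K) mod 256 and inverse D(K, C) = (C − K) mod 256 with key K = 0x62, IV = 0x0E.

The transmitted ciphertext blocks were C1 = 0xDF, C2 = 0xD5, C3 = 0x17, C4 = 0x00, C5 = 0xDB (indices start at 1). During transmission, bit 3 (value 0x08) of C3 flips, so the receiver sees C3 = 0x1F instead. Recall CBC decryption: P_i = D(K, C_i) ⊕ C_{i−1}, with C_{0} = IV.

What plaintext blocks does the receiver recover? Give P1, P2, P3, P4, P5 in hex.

P1 = 0x73, P2 = 0xAC, P3 = 0x68, P4 = 0x81, P5 = 0x79

Only C3 changed, to 0x1F. In CBC, a change in C_i garbles P_i and flips the same bit in P_{i+1}. Decrypting the received ciphertext:
P1: D(K, 0xDF) = 0x7D; 0x7D ⊕ 0x0E = 0x73.
P2: D(K, 0xD5) = 0x73; 0x73 ⊕ 0xDF = 0xAC.
P3: D(K, 0x1F) = 0xBD; 0xBD ⊕ 0xD5 = 0x68.
P4: D(K, 0x00) = 0x9E; 0x9E ⊕ 0x1F = 0x81.
P5: D(K, 0xDB) = 0x79; 0x79 ⊕ 0x00 = 0x79.
Blocks that differ from the original plaintext: P3, P4.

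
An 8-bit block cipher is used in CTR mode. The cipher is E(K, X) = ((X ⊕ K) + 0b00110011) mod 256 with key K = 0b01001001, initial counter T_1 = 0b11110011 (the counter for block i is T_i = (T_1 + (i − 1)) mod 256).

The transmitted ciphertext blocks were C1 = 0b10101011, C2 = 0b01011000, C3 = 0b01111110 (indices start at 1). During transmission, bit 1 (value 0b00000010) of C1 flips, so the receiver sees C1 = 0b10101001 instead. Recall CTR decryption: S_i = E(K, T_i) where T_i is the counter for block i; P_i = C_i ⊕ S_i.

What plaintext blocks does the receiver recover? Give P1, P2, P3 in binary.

P1 = 0b01000100, P2 = 0b10101000, P3 = 0b10010001

Only C1 changed, to 0b10101001. In CTR, a change in C_i flips the same bit in P_i only; the keystream is unaffected. Decrypting the received ciphertext:
P1: T = 0b11110011, S = E(K, T) = 0b11101101; 0b10101001 ⊕ 0b11101101 = 0b01000100.
P2: T = 0b11110100, S = E(K, T) = 0b11110000; 0b01011000 ⊕ 0b11110000 = 0b10101000.
P3: T = 0b11110101, S = E(K, T) = 0b11101111; 0b01111110 ⊕ 0b11101111 = 0b10010001.
Blocks that differ from the original plaintext: P1.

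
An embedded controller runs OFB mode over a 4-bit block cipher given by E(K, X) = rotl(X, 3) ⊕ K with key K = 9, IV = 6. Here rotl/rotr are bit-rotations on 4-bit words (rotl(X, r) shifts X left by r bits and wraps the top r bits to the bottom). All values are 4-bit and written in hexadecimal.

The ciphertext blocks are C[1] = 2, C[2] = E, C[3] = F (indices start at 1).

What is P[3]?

P[3] = 0

OFB decryption: S_i = E(K, S_{i−1}) with S_{0} = IV; P_i = C_i ⊕ S_i.
P[1]: S = E(K, 6) = A; 2 ⊕ A = 8.
P[2]: S = E(K, A) = C; E ⊕ C = 2.
P[3]: S = E(K, C) = F; F ⊕ F = 0.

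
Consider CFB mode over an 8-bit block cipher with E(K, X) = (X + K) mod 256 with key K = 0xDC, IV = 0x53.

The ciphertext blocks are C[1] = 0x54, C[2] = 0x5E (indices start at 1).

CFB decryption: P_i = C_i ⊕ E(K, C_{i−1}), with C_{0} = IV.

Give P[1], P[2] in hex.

P[1]: E(K, 0x53) = 0x2F; 0x54 ⊕ 0x2F = 0x7B.
P[2]: E(K, 0x54) = 0x30; 0x5E ⊕ 0x30 = 0x6E.

P[1] = 0x7B, P[2] = 0x6E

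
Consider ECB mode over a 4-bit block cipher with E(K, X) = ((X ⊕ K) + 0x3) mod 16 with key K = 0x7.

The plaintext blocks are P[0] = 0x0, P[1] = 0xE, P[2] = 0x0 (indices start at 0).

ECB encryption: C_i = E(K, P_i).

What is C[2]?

C[2] = 0xA

C[2]: E(K, 0x0) = 0xA.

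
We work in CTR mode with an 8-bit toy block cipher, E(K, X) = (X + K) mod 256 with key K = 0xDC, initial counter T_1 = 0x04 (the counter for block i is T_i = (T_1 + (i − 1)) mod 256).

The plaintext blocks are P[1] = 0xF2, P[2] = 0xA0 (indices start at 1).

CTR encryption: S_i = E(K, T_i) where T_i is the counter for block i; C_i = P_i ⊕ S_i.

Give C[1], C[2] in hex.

C[1]: T = 0x04, S = E(K, T) = 0xE0; 0xF2 ⊕ 0xE0 = 0x12.
C[2]: T = 0x05, S = E(K, T) = 0xE1; 0xA0 ⊕ 0xE1 = 0x41.

C[1] = 0x12, C[2] = 0x41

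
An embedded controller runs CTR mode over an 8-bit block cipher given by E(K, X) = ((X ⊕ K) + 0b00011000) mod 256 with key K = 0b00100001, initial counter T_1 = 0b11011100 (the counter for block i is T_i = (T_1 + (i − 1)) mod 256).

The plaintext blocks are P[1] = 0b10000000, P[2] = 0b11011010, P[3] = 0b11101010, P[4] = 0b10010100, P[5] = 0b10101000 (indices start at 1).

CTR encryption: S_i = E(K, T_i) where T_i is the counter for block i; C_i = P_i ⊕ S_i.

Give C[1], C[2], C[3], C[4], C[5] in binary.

C[1]: T = 0b11011100, S = E(K, T) = 0b00010101; 0b10000000 ⊕ 0b00010101 = 0b10010101.
C[2]: T = 0b11011101, S = E(K, T) = 0b00010100; 0b11011010 ⊕ 0b00010100 = 0b11001110.
C[3]: T = 0b11011110, S = E(K, T) = 0b00010111; 0b11101010 ⊕ 0b00010111 = 0b11111101.
C[4]: T = 0b11011111, S = E(K, T) = 0b00010110; 0b10010100 ⊕ 0b00010110 = 0b10000010.
C[5]: T = 0b11100000, S = E(K, T) = 0b11011001; 0b10101000 ⊕ 0b11011001 = 0b01110001.

C[1] = 0b10010101, C[2] = 0b11001110, C[3] = 0b11111101, C[4] = 0b10000010, C[5] = 0b01110001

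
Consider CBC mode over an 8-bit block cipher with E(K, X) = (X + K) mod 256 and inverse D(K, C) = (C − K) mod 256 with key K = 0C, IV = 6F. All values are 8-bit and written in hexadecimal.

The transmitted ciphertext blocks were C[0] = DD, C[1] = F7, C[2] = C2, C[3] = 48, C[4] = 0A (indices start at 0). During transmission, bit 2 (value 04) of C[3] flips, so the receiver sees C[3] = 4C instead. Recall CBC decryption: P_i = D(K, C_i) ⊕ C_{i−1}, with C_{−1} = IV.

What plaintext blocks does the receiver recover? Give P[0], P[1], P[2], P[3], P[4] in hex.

P[0] = BE, P[1] = 36, P[2] = 41, P[3] = 82, P[4] = B2

Only C[3] changed, to 4C. In CBC, a change in C_i garbles P_i and flips the same bit in P_{i+1}. Decrypting the received ciphertext:
P[0]: D(K, DD) = D1; D1 ⊕ 6F = BE.
P[1]: D(K, F7) = EB; EB ⊕ DD = 36.
P[2]: D(K, C2) = B6; B6 ⊕ F7 = 41.
P[3]: D(K, 4C) = 40; 40 ⊕ C2 = 82.
P[4]: D(K, 0A) = FE; FE ⊕ 4C = B2.
Blocks that differ from the original plaintext: P[3], P[4].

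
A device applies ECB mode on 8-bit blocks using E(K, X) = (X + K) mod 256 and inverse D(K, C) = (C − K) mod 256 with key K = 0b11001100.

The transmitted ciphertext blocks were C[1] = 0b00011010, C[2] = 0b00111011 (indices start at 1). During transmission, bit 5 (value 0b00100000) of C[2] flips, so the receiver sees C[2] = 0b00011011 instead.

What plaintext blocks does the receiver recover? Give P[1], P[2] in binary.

P[1] = 0b01001110, P[2] = 0b01001111

ECB decryption: P_i = D(K, C_i).
Only C[2] changed, to 0b00011011. In ECB, a change in C_i affects only P_i. Decrypting the received ciphertext:
P[1]: D(K, 0b00011010) = 0b01001110.
P[2]: D(K, 0b00011011) = 0b01001111.
Blocks that differ from the original plaintext: P[2].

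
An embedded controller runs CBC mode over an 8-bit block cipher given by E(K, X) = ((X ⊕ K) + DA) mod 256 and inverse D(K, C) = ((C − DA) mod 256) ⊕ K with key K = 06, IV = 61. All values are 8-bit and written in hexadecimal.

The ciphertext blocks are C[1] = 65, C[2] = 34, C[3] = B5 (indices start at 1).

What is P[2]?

CBC decryption: P_i = D(K, C_i) ⊕ C_{i−1}, with C_{0} = IV.
P[2]: D(K, 34) = 5C; 5C ⊕ 65 = 39.

P[2] = 39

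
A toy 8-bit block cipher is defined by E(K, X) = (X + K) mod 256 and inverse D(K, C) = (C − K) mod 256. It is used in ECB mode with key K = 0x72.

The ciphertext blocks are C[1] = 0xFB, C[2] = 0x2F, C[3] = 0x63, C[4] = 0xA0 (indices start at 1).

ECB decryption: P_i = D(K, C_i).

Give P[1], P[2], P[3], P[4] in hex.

P[1]: D(K, 0xFB) = 0x89.
P[2]: D(K, 0x2F) = 0xBD.
P[3]: D(K, 0x63) = 0xF1.
P[4]: D(K, 0xA0) = 0x2E.

P[1] = 0x89, P[2] = 0xBD, P[3] = 0xF1, P[4] = 0x2E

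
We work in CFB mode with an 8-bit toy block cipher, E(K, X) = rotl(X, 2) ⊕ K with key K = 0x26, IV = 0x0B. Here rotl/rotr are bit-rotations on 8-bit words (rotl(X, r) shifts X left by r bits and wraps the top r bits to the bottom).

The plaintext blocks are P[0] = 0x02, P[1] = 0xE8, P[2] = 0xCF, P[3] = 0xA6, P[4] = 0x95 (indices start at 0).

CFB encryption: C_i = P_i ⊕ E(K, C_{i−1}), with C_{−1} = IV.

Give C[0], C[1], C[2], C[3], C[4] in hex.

C[0] = 0x08, C[1] = 0xEE, C[2] = 0x52, C[3] = 0xC9, C[4] = 0x94

C[0]: E(K, 0x0B) = 0x0A; 0x02 ⊕ 0x0A = 0x08.
C[1]: E(K, 0x08) = 0x06; 0xE8 ⊕ 0x06 = 0xEE.
C[2]: E(K, 0xEE) = 0x9D; 0xCF ⊕ 0x9D = 0x52.
C[3]: E(K, 0x52) = 0x6F; 0xA6 ⊕ 0x6F = 0xC9.
C[4]: E(K, 0xC9) = 0x01; 0x95 ⊕ 0x01 = 0x94.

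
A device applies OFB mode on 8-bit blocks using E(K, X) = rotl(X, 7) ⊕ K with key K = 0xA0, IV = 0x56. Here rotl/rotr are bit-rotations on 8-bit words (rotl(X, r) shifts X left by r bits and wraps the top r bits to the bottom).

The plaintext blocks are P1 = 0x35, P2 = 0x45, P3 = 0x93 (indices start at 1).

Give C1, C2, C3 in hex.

C1 = 0xBE, C2 = 0x20, C3 = 0x81

OFB encryption: S_i = E(K, S_{i−1}) with S_{0} = IV; C_i = P_i ⊕ S_i.
C1: S = E(K, 0x56) = 0x8B; 0x35 ⊕ 0x8B = 0xBE.
C2: S = E(K, 0x8B) = 0x65; 0x45 ⊕ 0x65 = 0x20.
C3: S = E(K, 0x65) = 0x12; 0x93 ⊕ 0x12 = 0x81.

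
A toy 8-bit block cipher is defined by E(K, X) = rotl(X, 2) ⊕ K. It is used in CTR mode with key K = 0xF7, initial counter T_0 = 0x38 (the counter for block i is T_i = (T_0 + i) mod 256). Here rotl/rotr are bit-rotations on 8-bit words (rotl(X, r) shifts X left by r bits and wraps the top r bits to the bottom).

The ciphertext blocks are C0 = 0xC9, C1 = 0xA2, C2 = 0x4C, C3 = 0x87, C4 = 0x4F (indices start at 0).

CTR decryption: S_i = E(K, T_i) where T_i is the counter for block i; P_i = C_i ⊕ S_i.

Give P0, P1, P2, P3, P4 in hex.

P0: T = 0x38, S = E(K, T) = 0x17; 0xC9 ⊕ 0x17 = 0xDE.
P1: T = 0x39, S = E(K, T) = 0x13; 0xA2 ⊕ 0x13 = 0xB1.
P2: T = 0x3A, S = E(K, T) = 0x1F; 0x4C ⊕ 0x1F = 0x53.
P3: T = 0x3B, S = E(K, T) = 0x1B; 0x87 ⊕ 0x1B = 0x9C.
P4: T = 0x3C, S = E(K, T) = 0x07; 0x4F ⊕ 0x07 = 0x48.

P0 = 0xDE, P1 = 0xB1, P2 = 0x53, P3 = 0x9C, P4 = 0x48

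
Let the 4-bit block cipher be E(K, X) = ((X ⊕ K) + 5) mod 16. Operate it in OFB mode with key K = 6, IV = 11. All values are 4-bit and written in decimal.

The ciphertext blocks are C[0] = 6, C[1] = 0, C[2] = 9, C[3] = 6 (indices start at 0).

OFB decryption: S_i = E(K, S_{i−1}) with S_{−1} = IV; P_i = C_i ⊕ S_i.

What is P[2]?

P[0]: S = E(K, 11) = 2; 6 ⊕ 2 = 4.
P[1]: S = E(K, 2) = 9; 0 ⊕ 9 = 9.
P[2]: S = E(K, 9) = 4; 9 ⊕ 4 = 13.

P[2] = 13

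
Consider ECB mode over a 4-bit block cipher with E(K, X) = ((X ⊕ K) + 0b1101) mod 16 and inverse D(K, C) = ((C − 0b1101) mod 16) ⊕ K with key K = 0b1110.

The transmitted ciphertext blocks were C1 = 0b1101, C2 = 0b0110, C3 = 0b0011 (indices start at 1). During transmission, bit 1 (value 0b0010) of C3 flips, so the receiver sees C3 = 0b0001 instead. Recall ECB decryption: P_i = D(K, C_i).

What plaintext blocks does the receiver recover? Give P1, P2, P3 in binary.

P1 = 0b1110, P2 = 0b0111, P3 = 0b1010

Only C3 changed, to 0b0001. In ECB, a change in C_i affects only P_i. Decrypting the received ciphertext:
P1: D(K, 0b1101) = 0b1110.
P2: D(K, 0b0110) = 0b0111.
P3: D(K, 0b0001) = 0b1010.
Blocks that differ from the original plaintext: P3.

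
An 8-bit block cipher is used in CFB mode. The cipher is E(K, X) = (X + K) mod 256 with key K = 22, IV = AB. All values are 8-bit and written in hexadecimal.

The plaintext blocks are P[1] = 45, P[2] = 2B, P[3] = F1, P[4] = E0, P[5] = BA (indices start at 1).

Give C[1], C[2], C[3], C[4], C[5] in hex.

C[1] = 88, C[2] = 81, C[3] = 52, C[4] = 94, C[5] = 0C

CFB encryption: C_i = P_i ⊕ E(K, C_{i−1}), with C_{0} = IV.
C[1]: E(K, AB) = CD; 45 ⊕ CD = 88.
C[2]: E(K, 88) = AA; 2B ⊕ AA = 81.
C[3]: E(K, 81) = A3; F1 ⊕ A3 = 52.
C[4]: E(K, 52) = 74; E0 ⊕ 74 = 94.
C[5]: E(K, 94) = B6; BA ⊕ B6 = 0C.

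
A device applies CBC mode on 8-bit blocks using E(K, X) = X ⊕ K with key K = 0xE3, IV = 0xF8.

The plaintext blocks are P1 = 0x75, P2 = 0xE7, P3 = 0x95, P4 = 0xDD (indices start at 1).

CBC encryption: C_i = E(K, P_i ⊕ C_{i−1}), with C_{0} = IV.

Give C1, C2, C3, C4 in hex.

C1 = 0x6E, C2 = 0x6A, C3 = 0x1C, C4 = 0x22

C1: P1 ⊕ 0xF8 = 0x8D; E(K, 0x8D) = 0x6E.
C2: P2 ⊕ 0x6E = 0x89; E(K, 0x89) = 0x6A.
C3: P3 ⊕ 0x6A = 0xFF; E(K, 0xFF) = 0x1C.
C4: P4 ⊕ 0x1C = 0xC1; E(K, 0xC1) = 0x22.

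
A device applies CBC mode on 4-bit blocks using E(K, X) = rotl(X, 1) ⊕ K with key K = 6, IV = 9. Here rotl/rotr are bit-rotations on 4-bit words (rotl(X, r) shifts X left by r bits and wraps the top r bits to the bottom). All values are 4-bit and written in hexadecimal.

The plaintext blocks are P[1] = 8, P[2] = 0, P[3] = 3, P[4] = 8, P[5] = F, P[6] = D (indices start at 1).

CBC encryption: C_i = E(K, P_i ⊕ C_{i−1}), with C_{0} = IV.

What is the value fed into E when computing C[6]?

D

C[1]: P[1] ⊕ 9 = 1; E(K, 1) = 4.
C[2]: P[2] ⊕ 4 = 4; E(K, 4) = E.
C[3]: P[3] ⊕ E = D; E(K, D) = D.
C[4]: P[4] ⊕ D = 5; E(K, 5) = C.
C[5]: P[5] ⊕ C = 3; E(K, 3) = 0.
C[6]: P[6] ⊕ 0 = D; E(K, D) = D.
So the input to E for block [6] is D.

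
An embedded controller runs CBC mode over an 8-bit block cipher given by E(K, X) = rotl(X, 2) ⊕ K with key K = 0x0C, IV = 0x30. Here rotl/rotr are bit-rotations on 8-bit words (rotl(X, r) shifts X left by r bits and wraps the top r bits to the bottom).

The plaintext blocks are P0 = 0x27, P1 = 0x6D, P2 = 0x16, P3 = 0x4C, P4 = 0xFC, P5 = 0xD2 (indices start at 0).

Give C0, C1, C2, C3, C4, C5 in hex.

C0 = 0x50, C1 = 0xF8, C2 = 0xB7, C3 = 0xE3, C4 = 0x70, C5 = 0x86

CBC encryption: C_i = E(K, P_i ⊕ C_{i−1}), with C_{−1} = IV.
C0: P0 ⊕ 0x30 = 0x17; E(K, 0x17) = 0x50.
C1: P1 ⊕ 0x50 = 0x3D; E(K, 0x3D) = 0xF8.
C2: P2 ⊕ 0xF8 = 0xEE; E(K, 0xEE) = 0xB7.
C3: P3 ⊕ 0xB7 = 0xFB; E(K, 0xFB) = 0xE3.
C4: P4 ⊕ 0xE3 = 0x1F; E(K, 0x1F) = 0x70.
C5: P5 ⊕ 0x70 = 0xA2; E(K, 0xA2) = 0x86.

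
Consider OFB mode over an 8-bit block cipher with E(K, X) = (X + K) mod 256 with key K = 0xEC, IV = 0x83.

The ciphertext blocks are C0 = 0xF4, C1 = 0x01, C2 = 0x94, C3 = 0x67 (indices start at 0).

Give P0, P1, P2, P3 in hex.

P0 = 0x9B, P1 = 0x5A, P2 = 0xD3, P3 = 0x54

OFB decryption: S_i = E(K, S_{i−1}) with S_{−1} = IV; P_i = C_i ⊕ S_i.
P0: S = E(K, 0x83) = 0x6F; 0xF4 ⊕ 0x6F = 0x9B.
P1: S = E(K, 0x6F) = 0x5B; 0x01 ⊕ 0x5B = 0x5A.
P2: S = E(K, 0x5B) = 0x47; 0x94 ⊕ 0x47 = 0xD3.
P3: S = E(K, 0x47) = 0x33; 0x67 ⊕ 0x33 = 0x54.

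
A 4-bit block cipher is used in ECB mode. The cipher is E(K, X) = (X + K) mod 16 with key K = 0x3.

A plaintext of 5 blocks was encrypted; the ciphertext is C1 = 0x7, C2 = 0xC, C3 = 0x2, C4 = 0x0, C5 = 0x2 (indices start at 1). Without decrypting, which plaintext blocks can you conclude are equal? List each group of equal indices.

ECB encrypts each block independently with the same key, so equal ciphertext blocks imply equal plaintext blocks.
C3 = C5 = 0x2, so P3 = P5.

P3 = P5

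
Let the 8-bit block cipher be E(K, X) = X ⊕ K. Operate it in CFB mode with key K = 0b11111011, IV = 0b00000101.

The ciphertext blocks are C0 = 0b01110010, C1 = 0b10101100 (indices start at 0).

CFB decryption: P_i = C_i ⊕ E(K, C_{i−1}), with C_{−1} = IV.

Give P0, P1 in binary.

P0: E(K, 0b00000101) = 0b11111110; 0b01110010 ⊕ 0b11111110 = 0b10001100.
P1: E(K, 0b01110010) = 0b10001001; 0b10101100 ⊕ 0b10001001 = 0b00100101.

P0 = 0b10001100, P1 = 0b00100101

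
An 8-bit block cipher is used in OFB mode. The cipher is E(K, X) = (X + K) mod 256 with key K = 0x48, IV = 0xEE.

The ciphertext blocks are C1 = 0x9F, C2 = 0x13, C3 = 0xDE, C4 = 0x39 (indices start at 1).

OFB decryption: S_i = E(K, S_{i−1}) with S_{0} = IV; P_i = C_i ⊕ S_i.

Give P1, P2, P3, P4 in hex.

P1 = 0xA9, P2 = 0x6D, P3 = 0x18, P4 = 0x37

P1: S = E(K, 0xEE) = 0x36; 0x9F ⊕ 0x36 = 0xA9.
P2: S = E(K, 0x36) = 0x7E; 0x13 ⊕ 0x7E = 0x6D.
P3: S = E(K, 0x7E) = 0xC6; 0xDE ⊕ 0xC6 = 0x18.
P4: S = E(K, 0xC6) = 0x0E; 0x39 ⊕ 0x0E = 0x37.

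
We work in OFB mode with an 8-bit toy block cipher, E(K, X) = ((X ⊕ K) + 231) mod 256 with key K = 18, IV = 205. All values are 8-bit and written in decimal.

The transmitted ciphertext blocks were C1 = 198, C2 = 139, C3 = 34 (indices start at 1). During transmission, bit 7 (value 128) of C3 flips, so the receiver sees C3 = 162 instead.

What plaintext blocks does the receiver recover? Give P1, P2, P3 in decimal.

OFB decryption: S_i = E(K, S_{i−1}) with S_{0} = IV; P_i = C_i ⊕ S_i.
Only C3 changed, to 162. In OFB, a change in C_i flips the same bit in P_i only; the keystream is unaffected. Decrypting the received ciphertext:
P1: S = E(K, 205) = 198; 198 ⊕ 198 = 0.
P2: S = E(K, 198) = 187; 139 ⊕ 187 = 48.
P3: S = E(K, 187) = 144; 162 ⊕ 144 = 50.
Blocks that differ from the original plaintext: P3.

P1 = 0, P2 = 48, P3 = 50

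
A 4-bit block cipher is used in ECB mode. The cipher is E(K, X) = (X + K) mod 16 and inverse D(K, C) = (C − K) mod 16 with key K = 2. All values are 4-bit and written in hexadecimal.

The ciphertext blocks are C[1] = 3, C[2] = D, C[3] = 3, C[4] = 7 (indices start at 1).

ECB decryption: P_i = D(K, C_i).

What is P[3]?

P[3]: D(K, 3) = 1.

P[3] = 1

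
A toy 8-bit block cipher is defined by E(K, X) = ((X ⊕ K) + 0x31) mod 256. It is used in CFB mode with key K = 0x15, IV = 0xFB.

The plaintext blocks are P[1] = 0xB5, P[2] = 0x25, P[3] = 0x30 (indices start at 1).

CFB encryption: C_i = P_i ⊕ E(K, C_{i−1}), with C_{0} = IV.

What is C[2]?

C[1]: E(K, 0xFB) = 0x1F; 0xB5 ⊕ 0x1F = 0xAA.
C[2]: E(K, 0xAA) = 0xF0; 0x25 ⊕ 0xF0 = 0xD5.

C[2] = 0xD5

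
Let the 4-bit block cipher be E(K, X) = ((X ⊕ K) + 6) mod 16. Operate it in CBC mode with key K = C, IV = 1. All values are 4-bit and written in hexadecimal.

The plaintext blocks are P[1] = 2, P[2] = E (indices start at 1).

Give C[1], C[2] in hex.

C[1] = 5, C[2] = D

CBC encryption: C_i = E(K, P_i ⊕ C_{i−1}), with C_{0} = IV.
C[1]: P[1] ⊕ 1 = 3; E(K, 3) = 5.
C[2]: P[2] ⊕ 5 = B; E(K, B) = D.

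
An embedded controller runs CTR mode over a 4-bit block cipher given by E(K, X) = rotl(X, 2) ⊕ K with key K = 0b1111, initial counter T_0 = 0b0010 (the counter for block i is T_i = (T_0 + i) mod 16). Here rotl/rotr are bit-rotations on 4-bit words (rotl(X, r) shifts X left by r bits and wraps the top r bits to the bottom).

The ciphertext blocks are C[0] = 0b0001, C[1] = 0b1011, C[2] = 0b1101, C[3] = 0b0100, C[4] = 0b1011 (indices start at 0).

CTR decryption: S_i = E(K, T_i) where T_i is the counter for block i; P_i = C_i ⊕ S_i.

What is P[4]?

P[4] = 0b1101

P[4]: T = 0b0110, S = E(K, T) = 0b0110; 0b1011 ⊕ 0b0110 = 0b1101.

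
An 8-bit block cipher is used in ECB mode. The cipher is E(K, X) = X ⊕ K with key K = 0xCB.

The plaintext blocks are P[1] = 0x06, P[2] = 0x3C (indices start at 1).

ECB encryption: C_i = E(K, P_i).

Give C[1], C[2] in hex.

C[1] = 0xCD, C[2] = 0xF7

C[1]: E(K, 0x06) = 0xCD.
C[2]: E(K, 0x3C) = 0xF7.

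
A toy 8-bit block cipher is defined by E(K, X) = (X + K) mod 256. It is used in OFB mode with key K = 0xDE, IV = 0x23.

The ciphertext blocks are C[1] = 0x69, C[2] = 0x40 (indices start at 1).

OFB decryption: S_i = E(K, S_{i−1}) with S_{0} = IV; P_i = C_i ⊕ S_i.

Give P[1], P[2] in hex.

P[1] = 0x68, P[2] = 0x9F

P[1]: S = E(K, 0x23) = 0x01; 0x69 ⊕ 0x01 = 0x68.
P[2]: S = E(K, 0x01) = 0xDF; 0x40 ⊕ 0xDF = 0x9F.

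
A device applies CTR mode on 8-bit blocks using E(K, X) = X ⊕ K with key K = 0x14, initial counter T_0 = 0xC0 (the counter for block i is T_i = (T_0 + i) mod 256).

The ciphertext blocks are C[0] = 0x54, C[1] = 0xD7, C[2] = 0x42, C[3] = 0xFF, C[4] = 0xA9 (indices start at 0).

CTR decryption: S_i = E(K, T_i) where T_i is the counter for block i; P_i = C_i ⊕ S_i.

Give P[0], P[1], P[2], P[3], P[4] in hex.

P[0]: T = 0xC0, S = E(K, T) = 0xD4; 0x54 ⊕ 0xD4 = 0x80.
P[1]: T = 0xC1, S = E(K, T) = 0xD5; 0xD7 ⊕ 0xD5 = 0x02.
P[2]: T = 0xC2, S = E(K, T) = 0xD6; 0x42 ⊕ 0xD6 = 0x94.
P[3]: T = 0xC3, S = E(K, T) = 0xD7; 0xFF ⊕ 0xD7 = 0x28.
P[4]: T = 0xC4, S = E(K, T) = 0xD0; 0xA9 ⊕ 0xD0 = 0x79.

P[0] = 0x80, P[1] = 0x02, P[2] = 0x94, P[3] = 0x28, P[4] = 0x79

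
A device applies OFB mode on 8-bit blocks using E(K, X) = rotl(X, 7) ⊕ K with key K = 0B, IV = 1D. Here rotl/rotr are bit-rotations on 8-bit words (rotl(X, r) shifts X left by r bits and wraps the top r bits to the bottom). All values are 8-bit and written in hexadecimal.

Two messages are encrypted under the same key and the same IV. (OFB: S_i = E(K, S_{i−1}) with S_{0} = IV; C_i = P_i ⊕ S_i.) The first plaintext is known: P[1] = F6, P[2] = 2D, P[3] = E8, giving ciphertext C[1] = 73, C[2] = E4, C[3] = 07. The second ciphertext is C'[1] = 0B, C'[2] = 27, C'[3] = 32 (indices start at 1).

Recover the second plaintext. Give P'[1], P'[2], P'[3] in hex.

In OFB with a reused IV, both messages share the same keystream S_i, so C_i ⊕ C'_i = P_i ⊕ P'_i and thus P'_i = P_i ⊕ C_i ⊕ C'_i.
P'[1]: F6 ⊕ 73 ⊕ 0B = 8E.
P'[2]: 2D ⊕ E4 ⊕ 27 = EE.
P'[3]: E8 ⊕ 07 ⊕ 32 = DD.

P'[1] = 8E, P'[2] = EE, P'[3] = DD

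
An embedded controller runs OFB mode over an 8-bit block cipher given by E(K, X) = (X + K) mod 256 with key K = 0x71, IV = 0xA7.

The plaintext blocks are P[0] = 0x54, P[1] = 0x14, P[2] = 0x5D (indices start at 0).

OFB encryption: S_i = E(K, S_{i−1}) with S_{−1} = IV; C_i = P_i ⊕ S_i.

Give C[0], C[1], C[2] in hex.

C[0] = 0x4C, C[1] = 0x9D, C[2] = 0xA7

C[0]: S = E(K, 0xA7) = 0x18; 0x54 ⊕ 0x18 = 0x4C.
C[1]: S = E(K, 0x18) = 0x89; 0x14 ⊕ 0x89 = 0x9D.
C[2]: S = E(K, 0x89) = 0xFA; 0x5D ⊕ 0xFA = 0xA7.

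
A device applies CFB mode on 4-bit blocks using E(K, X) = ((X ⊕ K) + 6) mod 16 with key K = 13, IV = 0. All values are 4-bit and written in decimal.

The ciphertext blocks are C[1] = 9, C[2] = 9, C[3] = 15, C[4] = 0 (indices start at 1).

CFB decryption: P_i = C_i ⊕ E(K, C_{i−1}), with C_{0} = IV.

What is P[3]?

P[3] = 5

P[3]: E(K, 9) = 10; 15 ⊕ 10 = 5.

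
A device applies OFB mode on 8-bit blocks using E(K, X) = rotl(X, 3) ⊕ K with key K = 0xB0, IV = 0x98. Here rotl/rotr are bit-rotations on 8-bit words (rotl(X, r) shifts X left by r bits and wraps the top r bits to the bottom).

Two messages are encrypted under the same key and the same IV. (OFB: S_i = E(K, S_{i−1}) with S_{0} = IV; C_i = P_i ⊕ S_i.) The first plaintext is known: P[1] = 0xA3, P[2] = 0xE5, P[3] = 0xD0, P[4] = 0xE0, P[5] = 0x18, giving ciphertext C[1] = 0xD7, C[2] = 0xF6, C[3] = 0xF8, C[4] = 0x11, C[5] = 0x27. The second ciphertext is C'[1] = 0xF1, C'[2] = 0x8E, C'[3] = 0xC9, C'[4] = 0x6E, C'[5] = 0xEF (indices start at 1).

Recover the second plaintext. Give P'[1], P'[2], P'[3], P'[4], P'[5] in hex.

In OFB with a reused IV, both messages share the same keystream S_i, so C_i ⊕ C'_i = P_i ⊕ P'_i and thus P'_i = P_i ⊕ C_i ⊕ C'_i.
P'[1]: 0xA3 ⊕ 0xD7 ⊕ 0xF1 = 0x85.
P'[2]: 0xE5 ⊕ 0xF6 ⊕ 0x8E = 0x9D.
P'[3]: 0xD0 ⊕ 0xF8 ⊕ 0xC9 = 0xE1.
P'[4]: 0xE0 ⊕ 0x11 ⊕ 0x6E = 0x9F.
P'[5]: 0x18 ⊕ 0x27 ⊕ 0xEF = 0xD0.

P'[1] = 0x85, P'[2] = 0x9D, P'[3] = 0xE1, P'[4] = 0x9F, P'[5] = 0xD0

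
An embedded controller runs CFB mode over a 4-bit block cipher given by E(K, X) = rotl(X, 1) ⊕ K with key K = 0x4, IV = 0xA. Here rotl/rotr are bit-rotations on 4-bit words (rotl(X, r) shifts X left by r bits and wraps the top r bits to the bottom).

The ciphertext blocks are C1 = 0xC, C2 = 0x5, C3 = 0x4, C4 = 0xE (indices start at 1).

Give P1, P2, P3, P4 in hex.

CFB decryption: P_i = C_i ⊕ E(K, C_{i−1}), with C_{0} = IV.
P1: E(K, 0xA) = 0x1; 0xC ⊕ 0x1 = 0xD.
P2: E(K, 0xC) = 0xD; 0x5 ⊕ 0xD = 0x8.
P3: E(K, 0x5) = 0xE; 0x4 ⊕ 0xE = 0xA.
P4: E(K, 0x4) = 0xC; 0xE ⊕ 0xC = 0x2.

P1 = 0xD, P2 = 0x8, P3 = 0xA, P4 = 0x2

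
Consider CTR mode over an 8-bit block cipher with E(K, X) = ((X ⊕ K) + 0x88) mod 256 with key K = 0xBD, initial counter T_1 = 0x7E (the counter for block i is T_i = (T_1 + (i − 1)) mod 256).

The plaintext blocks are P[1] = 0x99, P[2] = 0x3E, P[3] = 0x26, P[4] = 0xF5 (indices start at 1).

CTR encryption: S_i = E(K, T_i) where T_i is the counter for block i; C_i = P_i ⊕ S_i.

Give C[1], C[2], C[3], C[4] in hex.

C[1]: T = 0x7E, S = E(K, T) = 0x4B; 0x99 ⊕ 0x4B = 0xD2.
C[2]: T = 0x7F, S = E(K, T) = 0x4A; 0x3E ⊕ 0x4A = 0x74.
C[3]: T = 0x80, S = E(K, T) = 0xC5; 0x26 ⊕ 0xC5 = 0xE3.
C[4]: T = 0x81, S = E(K, T) = 0xC4; 0xF5 ⊕ 0xC4 = 0x31.

C[1] = 0xD2, C[2] = 0x74, C[3] = 0xE3, C[4] = 0x31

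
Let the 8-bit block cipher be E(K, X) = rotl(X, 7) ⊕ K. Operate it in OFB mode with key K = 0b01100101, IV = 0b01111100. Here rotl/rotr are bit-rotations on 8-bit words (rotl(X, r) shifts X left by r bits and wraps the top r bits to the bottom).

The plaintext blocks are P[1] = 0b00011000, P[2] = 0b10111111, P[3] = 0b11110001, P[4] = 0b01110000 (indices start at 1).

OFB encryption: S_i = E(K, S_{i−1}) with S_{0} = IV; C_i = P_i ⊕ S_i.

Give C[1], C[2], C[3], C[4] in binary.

C[1] = 0b01000011, C[2] = 0b01110111, C[3] = 0b11110000, C[4] = 0b10010101

C[1]: S = E(K, 0b01111100) = 0b01011011; 0b00011000 ⊕ 0b01011011 = 0b01000011.
C[2]: S = E(K, 0b01011011) = 0b11001000; 0b10111111 ⊕ 0b11001000 = 0b01110111.
C[3]: S = E(K, 0b11001000) = 0b00000001; 0b11110001 ⊕ 0b00000001 = 0b11110000.
C[4]: S = E(K, 0b00000001) = 0b11100101; 0b01110000 ⊕ 0b11100101 = 0b10010101.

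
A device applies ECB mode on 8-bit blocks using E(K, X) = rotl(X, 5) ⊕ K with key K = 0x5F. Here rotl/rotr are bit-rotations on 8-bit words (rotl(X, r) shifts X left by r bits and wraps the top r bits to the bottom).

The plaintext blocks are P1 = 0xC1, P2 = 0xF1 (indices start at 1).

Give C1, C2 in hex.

ECB encryption: C_i = E(K, P_i).
C1: E(K, 0xC1) = 0x67.
C2: E(K, 0xF1) = 0x61.

C1 = 0x67, C2 = 0x61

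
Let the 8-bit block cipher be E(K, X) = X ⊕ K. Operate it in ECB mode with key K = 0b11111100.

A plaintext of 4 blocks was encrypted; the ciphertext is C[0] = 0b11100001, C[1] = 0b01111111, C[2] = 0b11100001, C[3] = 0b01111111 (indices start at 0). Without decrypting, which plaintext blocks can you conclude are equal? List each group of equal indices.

ECB encrypts each block independently with the same key, so equal ciphertext blocks imply equal plaintext blocks.
C[0] = C[2] = 0b11100001, so P[0] = P[2].
C[1] = C[3] = 0b01111111, so P[1] = P[3].

P[0] = P[2]; P[1] = P[3]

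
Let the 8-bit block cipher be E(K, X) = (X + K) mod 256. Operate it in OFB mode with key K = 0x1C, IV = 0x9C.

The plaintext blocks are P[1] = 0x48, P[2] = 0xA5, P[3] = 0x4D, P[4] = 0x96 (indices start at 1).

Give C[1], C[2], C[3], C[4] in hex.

C[1] = 0xF0, C[2] = 0x71, C[3] = 0xBD, C[4] = 0x9A

OFB encryption: S_i = E(K, S_{i−1}) with S_{0} = IV; C_i = P_i ⊕ S_i.
C[1]: S = E(K, 0x9C) = 0xB8; 0x48 ⊕ 0xB8 = 0xF0.
C[2]: S = E(K, 0xB8) = 0xD4; 0xA5 ⊕ 0xD4 = 0x71.
C[3]: S = E(K, 0xD4) = 0xF0; 0x4D ⊕ 0xF0 = 0xBD.
C[4]: S = E(K, 0xF0) = 0x0C; 0x96 ⊕ 0x0C = 0x9A.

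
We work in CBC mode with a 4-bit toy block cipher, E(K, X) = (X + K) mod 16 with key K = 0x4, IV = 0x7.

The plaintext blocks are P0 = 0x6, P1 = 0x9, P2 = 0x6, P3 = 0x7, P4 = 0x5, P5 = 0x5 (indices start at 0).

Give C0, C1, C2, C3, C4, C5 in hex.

CBC encryption: C_i = E(K, P_i ⊕ C_{i−1}), with C_{−1} = IV.
C0: P0 ⊕ 0x7 = 0x1; E(K, 0x1) = 0x5.
C1: P1 ⊕ 0x5 = 0xC; E(K, 0xC) = 0x0.
C2: P2 ⊕ 0x0 = 0x6; E(K, 0x6) = 0xA.
C3: P3 ⊕ 0xA = 0xD; E(K, 0xD) = 0x1.
C4: P4 ⊕ 0x1 = 0x4; E(K, 0x4) = 0x8.
C5: P5 ⊕ 0x8 = 0xD; E(K, 0xD) = 0x1.

C0 = 0x5, C1 = 0x0, C2 = 0xA, C3 = 0x1, C4 = 0x8, C5 = 0x1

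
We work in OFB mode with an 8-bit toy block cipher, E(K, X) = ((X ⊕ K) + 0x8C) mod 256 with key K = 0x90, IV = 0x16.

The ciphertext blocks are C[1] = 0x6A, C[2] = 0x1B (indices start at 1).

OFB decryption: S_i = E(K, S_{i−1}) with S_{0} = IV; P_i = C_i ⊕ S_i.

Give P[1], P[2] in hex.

P[1] = 0x78, P[2] = 0x15

P[1]: S = E(K, 0x16) = 0x12; 0x6A ⊕ 0x12 = 0x78.
P[2]: S = E(K, 0x12) = 0x0E; 0x1B ⊕ 0x0E = 0x15.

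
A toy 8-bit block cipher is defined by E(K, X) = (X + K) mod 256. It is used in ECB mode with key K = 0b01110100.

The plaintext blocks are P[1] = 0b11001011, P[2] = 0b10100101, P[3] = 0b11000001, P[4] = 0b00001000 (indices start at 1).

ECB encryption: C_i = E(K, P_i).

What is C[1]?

C[1]: E(K, 0b11001011) = 0b00111111.

C[1] = 0b00111111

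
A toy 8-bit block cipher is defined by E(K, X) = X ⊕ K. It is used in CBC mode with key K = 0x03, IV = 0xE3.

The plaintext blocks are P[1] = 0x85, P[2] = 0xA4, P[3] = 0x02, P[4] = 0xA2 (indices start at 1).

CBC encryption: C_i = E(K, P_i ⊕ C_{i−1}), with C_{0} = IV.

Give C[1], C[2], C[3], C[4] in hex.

C[1]: P[1] ⊕ 0xE3 = 0x66; E(K, 0x66) = 0x65.
C[2]: P[2] ⊕ 0x65 = 0xC1; E(K, 0xC1) = 0xC2.
C[3]: P[3] ⊕ 0xC2 = 0xC0; E(K, 0xC0) = 0xC3.
C[4]: P[4] ⊕ 0xC3 = 0x61; E(K, 0x61) = 0x62.

C[1] = 0x65, C[2] = 0xC2, C[3] = 0xC3, C[4] = 0x62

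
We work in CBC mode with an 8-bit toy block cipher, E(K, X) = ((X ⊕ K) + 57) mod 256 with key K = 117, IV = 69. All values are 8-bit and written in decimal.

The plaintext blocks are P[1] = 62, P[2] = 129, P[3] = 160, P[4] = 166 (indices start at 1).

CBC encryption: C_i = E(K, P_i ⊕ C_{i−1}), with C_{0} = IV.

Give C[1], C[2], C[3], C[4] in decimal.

C[1] = 71, C[2] = 236, C[3] = 114, C[4] = 218

C[1]: P[1] ⊕ 69 = 123; E(K, 123) = 71.
C[2]: P[2] ⊕ 71 = 198; E(K, 198) = 236.
C[3]: P[3] ⊕ 236 = 76; E(K, 76) = 114.
C[4]: P[4] ⊕ 114 = 212; E(K, 212) = 218.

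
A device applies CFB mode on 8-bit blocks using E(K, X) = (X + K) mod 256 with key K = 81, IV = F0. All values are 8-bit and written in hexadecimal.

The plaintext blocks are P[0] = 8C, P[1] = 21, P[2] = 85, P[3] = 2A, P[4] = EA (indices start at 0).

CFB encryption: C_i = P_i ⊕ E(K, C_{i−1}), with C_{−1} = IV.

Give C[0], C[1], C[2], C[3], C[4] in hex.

C[0] = FD, C[1] = 5F, C[2] = 65, C[3] = CC, C[4] = A7

C[0]: E(K, F0) = 71; 8C ⊕ 71 = FD.
C[1]: E(K, FD) = 7E; 21 ⊕ 7E = 5F.
C[2]: E(K, 5F) = E0; 85 ⊕ E0 = 65.
C[3]: E(K, 65) = E6; 2A ⊕ E6 = CC.
C[4]: E(K, CC) = 4D; EA ⊕ 4D = A7.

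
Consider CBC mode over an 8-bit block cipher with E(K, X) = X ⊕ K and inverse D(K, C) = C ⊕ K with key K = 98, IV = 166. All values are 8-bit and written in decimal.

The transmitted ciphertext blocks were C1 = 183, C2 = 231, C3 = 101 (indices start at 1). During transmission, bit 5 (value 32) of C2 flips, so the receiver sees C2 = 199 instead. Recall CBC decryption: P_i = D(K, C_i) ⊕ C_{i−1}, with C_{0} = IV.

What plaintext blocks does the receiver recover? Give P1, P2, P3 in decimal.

Only C2 changed, to 199. In CBC, a change in C_i garbles P_i and flips the same bit in P_{i+1}. Decrypting the received ciphertext:
P1: D(K, 183) = 213; 213 ⊕ 166 = 115.
P2: D(K, 199) = 165; 165 ⊕ 183 = 18.
P3: D(K, 101) = 7; 7 ⊕ 199 = 192.
Blocks that differ from the original plaintext: P2, P3.

P1 = 115, P2 = 18, P3 = 192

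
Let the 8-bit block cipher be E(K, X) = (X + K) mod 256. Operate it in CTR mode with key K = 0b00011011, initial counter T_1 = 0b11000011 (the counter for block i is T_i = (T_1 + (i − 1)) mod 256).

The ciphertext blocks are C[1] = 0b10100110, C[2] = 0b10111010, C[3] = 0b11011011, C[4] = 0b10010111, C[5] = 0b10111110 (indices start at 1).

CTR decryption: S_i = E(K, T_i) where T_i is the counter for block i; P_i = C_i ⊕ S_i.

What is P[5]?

P[5] = 0b01011100

P[5]: T = 0b11000111, S = E(K, T) = 0b11100010; 0b10111110 ⊕ 0b11100010 = 0b01011100.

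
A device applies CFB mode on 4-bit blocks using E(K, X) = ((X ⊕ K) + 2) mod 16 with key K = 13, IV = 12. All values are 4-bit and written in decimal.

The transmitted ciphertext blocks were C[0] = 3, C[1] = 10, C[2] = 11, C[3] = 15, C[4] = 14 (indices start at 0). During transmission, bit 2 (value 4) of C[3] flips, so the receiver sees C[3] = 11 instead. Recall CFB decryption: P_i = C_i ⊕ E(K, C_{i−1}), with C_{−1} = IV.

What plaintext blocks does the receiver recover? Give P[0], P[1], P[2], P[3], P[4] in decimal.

Only C[3] changed, to 11. In CFB, a change in C_i flips the same bit in P_i and garbles P_{i+1}. Decrypting the received ciphertext:
P[0]: E(K, 12) = 3; 3 ⊕ 3 = 0.
P[1]: E(K, 3) = 0; 10 ⊕ 0 = 10.
P[2]: E(K, 10) = 9; 11 ⊕ 9 = 2.
P[3]: E(K, 11) = 8; 11 ⊕ 8 = 3.
P[4]: E(K, 11) = 8; 14 ⊕ 8 = 6.
Blocks that differ from the original plaintext: P[3], P[4].

P[0] = 0, P[1] = 10, P[2] = 2, P[3] = 3, P[4] = 6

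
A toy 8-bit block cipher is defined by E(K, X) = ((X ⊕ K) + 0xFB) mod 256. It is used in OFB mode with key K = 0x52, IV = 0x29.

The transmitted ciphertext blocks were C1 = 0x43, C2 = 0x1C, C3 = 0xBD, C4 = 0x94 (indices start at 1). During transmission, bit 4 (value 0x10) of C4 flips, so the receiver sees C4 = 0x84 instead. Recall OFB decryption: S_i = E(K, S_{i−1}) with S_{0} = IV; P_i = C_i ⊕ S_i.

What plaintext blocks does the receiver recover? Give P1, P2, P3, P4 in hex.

P1 = 0x35, P2 = 0x03, P3 = 0xF5, P4 = 0x91

Only C4 changed, to 0x84. In OFB, a change in C_i flips the same bit in P_i only; the keystream is unaffected. Decrypting the received ciphertext:
P1: S = E(K, 0x29) = 0x76; 0x43 ⊕ 0x76 = 0x35.
P2: S = E(K, 0x76) = 0x1F; 0x1C ⊕ 0x1F = 0x03.
P3: S = E(K, 0x1F) = 0x48; 0xBD ⊕ 0x48 = 0xF5.
P4: S = E(K, 0x48) = 0x15; 0x84 ⊕ 0x15 = 0x91.
Blocks that differ from the original plaintext: P4.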